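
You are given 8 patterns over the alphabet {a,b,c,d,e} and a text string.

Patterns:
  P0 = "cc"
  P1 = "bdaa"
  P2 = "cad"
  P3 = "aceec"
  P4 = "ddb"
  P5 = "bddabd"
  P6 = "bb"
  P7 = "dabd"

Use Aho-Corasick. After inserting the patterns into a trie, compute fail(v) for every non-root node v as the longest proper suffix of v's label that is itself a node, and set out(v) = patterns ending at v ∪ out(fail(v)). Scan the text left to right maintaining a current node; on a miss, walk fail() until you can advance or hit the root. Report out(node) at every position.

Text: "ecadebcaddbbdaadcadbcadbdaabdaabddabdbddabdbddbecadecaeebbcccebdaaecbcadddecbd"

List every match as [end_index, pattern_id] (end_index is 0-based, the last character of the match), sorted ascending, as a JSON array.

Build:
Trie (insert patterns):
  0='ε' goto a→9 b→3 c→1 d→14
  1='c' goto a→7 c→2
  2='cc' goto ·  [P0 ends]
  3='b' goto b→21 d→4
  4='bd' goto a→5 d→17
  5='bda' goto a→6
  6='bdaa' goto ·  [P1 ends]
  7='ca' goto d→8
  8='cad' goto ·  [P2 ends]
  9='a' goto c→10
  10='ac' goto e→11
  11='ace' goto e→12
  12='acee' goto c→13
  13='aceec' goto ·  [P3 ends]
  14='d' goto a→22 d→15
  15='dd' goto b→16
  16='ddb' goto ·  [P4 ends]
  17='bdd' goto a→18
  18='bdda' goto b→19
  19='bddab' goto d→20
  20='bddabd' goto ·  [P5 ends]
  21='bb' goto ·  [P6 ends]
  22='da' goto b→23
  23='dab' goto d→24
  24='dabd' goto ·  [P7 ends]

Failure links (BFS by depth):
  n1('c'): parent n0 fail=0; on 'c' 0 → fail=0;  out ∅∪∅=∅
  n3('b'): parent n0 fail=0; on 'b' 0 → fail=0;  out ∅∪∅=∅
  n9('a'): parent n0 fail=0; on 'a' 0 → fail=0;  out ∅∪∅=∅
  n14('d'): parent n0 fail=0; on 'd' 0 → fail=0;  out ∅∪∅=∅
  n2('cc'): parent n1 fail=0; on 'c' 0 → fail=1;  out {0}∪∅={0}
  n4('bd'): parent n3 fail=0; on 'd' 0 → fail=14;  out ∅∪∅=∅
  n7('ca'): parent n1 fail=0; on 'a' 0 → fail=9;  out ∅∪∅=∅
  n10('ac'): parent n9 fail=0; on 'c' 0 → fail=1;  out ∅∪∅=∅
  n15('dd'): parent n14 fail=0; on 'd' 0 → fail=14;  out ∅∪∅=∅
  n21('bb'): parent n3 fail=0; on 'b' 0 → fail=3;  out {6}∪∅={6}
  n22('da'): parent n14 fail=0; on 'a' 0 → fail=9;  out ∅∪∅=∅
  n5('bda'): parent n4 fail=14; on 'a' 14 → fail=22;  out ∅∪∅=∅
  n8('cad'): parent n7 fail=9; on 'd' 9→0 → fail=14;  out {2}∪∅={2}
  n11('ace'): parent n10 fail=1; on 'e' 1→0 → fail=0;  out ∅∪∅=∅
  n16('ddb'): parent n15 fail=14; on 'b' 14→0 → fail=3;  out {4}∪∅={4}
  n17('bdd'): parent n4 fail=14; on 'd' 14 → fail=15;  out ∅∪∅=∅
  n23('dab'): parent n22 fail=9; on 'b' 9→0 → fail=3;  out ∅∪∅=∅
  n6('bdaa'): parent n5 fail=22; on 'a' 22→9→0 → fail=9;  out {1}∪∅={1}
  n12('acee'): parent n11 fail=0; on 'e' 0 → fail=0;  out ∅∪∅=∅
  n18('bdda'): parent n17 fail=15; on 'a' 15→14 → fail=22;  out ∅∪∅=∅
  n24('dabd'): parent n23 fail=3; on 'd' 3 → fail=4;  out {7}∪∅={7}
  n13('aceec'): parent n12 fail=0; on 'c' 0 → fail=1;  out {3}∪∅={3}
  n19('bddab'): parent n18 fail=22; on 'b' 22 → fail=23;  out ∅∪∅=∅
  n20('bddabd'): parent n19 fail=23; on 'd' 23 → fail=24;  out {5}∪{7}={5,7}

Run:
[0] read 'e'  n0⇒n0
[1] read 'c'  n0⇒n1
[2] read 'a'  n1⇒n7
[3] read 'd'  n7⇒n8  ** P2@[1:3]
[4] read 'e'  n8⇒n0 (fail-walked)
[5] read 'b'  n0⇒n3
[6] read 'c'  n3⇒n1 (fail-walked)
[7] read 'a'  n1⇒n7
[8] read 'd'  n7⇒n8  ** P2@[6:8]
[9] read 'd'  n8⇒n15 (fail-walked)
[10] read 'b'  n15⇒n16  ** P4@[8:10]
[11] read 'b'  n16⇒n21 (fail-walked)  ** P6@[10:11]
[12] read 'd'  n21⇒n4 (fail-walked)
[13] read 'a'  n4⇒n5
[14] read 'a'  n5⇒n6  ** P1@[11:14]
[15] read 'd'  n6⇒n14 (fail-walked)
[16] read 'c'  n14⇒n1 (fail-walked)
[17] read 'a'  n1⇒n7
[18] read 'd'  n7⇒n8  ** P2@[16:18]
[19] read 'b'  n8⇒n3 (fail-walked)
[20] read 'c'  n3⇒n1 (fail-walked)
[21] read 'a'  n1⇒n7
[22] read 'd'  n7⇒n8  ** P2@[20:22]
[23] read 'b'  n8⇒n3 (fail-walked)
[24] read 'd'  n3⇒n4
[25] read 'a'  n4⇒n5
[26] read 'a'  n5⇒n6  ** P1@[23:26]
[27] read 'b'  n6⇒n3 (fail-walked)
[28] read 'd'  n3⇒n4
[29] read 'a'  n4⇒n5
[30] read 'a'  n5⇒n6  ** P1@[27:30]
[31] read 'b'  n6⇒n3 (fail-walked)
[32] read 'd'  n3⇒n4
[33] read 'd'  n4⇒n17
[34] read 'a'  n17⇒n18
[35] read 'b'  n18⇒n19
[36] read 'd'  n19⇒n20  ** P5@[31:36],P7@[33:36]
[37] read 'b'  n20⇒n3 (fail-walked)
[38] read 'd'  n3⇒n4
[39] read 'd'  n4⇒n17
[40] read 'a'  n17⇒n18
[41] read 'b'  n18⇒n19
[42] read 'd'  n19⇒n20  ** P5@[37:42],P7@[39:42]
[43] read 'b'  n20⇒n3 (fail-walked)
[44] read 'd'  n3⇒n4
[45] read 'd'  n4⇒n17
[46] read 'b'  n17⇒n16 (fail-walked)  ** P4@[44:46]
[47] read 'e'  n16⇒n0 (fail-walked)
[48] read 'c'  n0⇒n1
[49] read 'a'  n1⇒n7
[50] read 'd'  n7⇒n8  ** P2@[48:50]
[51] read 'e'  n8⇒n0 (fail-walked)
[52] read 'c'  n0⇒n1
[53] read 'a'  n1⇒n7
[54] read 'e'  n7⇒n0 (fail-walked)
[55] read 'e'  n0⇒n0
[56] read 'b'  n0⇒n3
[57] read 'b'  n3⇒n21  ** P6@[56:57]
[58] read 'c'  n21⇒n1 (fail-walked)
[59] read 'c'  n1⇒n2  ** P0@[58:59]
[60] read 'c'  n2⇒n2 (fail-walked)  ** P0@[59:60]
[61] read 'e'  n2⇒n0 (fail-walked)
[62] read 'b'  n0⇒n3
[63] read 'd'  n3⇒n4
[64] read 'a'  n4⇒n5
[65] read 'a'  n5⇒n6  ** P1@[62:65]
[66] read 'e'  n6⇒n0 (fail-walked)
[67] read 'c'  n0⇒n1
[68] read 'b'  n1⇒n3 (fail-walked)
[69] read 'c'  n3⇒n1 (fail-walked)
[70] read 'a'  n1⇒n7
[71] read 'd'  n7⇒n8  ** P2@[69:71]
[72] read 'd'  n8⇒n15 (fail-walked)
[73] read 'd'  n15⇒n15 (fail-walked)
[74] read 'e'  n15⇒n0 (fail-walked)
[75] read 'c'  n0⇒n1
[76] read 'b'  n1⇒n3 (fail-walked)
[77] read 'd'  n3⇒n4

Result: [[3,2],[8,2],[10,4],[11,6],[14,1],[18,2],[22,2],[26,1],[30,1],[36,5],[36,7],[42,5],[42,7],[46,4],[50,2],[57,6],[59,0],[60,0],[65,1],[71,2]]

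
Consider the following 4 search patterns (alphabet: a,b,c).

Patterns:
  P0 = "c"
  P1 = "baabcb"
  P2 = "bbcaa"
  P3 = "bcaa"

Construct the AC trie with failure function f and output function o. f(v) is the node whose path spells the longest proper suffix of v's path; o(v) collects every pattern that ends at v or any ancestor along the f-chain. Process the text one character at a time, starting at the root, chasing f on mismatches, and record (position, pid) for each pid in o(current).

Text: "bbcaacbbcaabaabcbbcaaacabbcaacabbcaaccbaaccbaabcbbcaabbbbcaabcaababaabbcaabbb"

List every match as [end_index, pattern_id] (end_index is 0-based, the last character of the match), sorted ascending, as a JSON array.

Build automaton:
Trie (insert patterns):
  0='ε' goto b→2 c→1
  1='c' goto ·  ←P0
  2='b' goto a→3 b→8 c→12
  3='ba' goto a→4
  4='baa' goto b→5
  5='baab' goto c→6
  6='baabc' goto b→7
  7='baabcb' goto ·  ←P1
  8='bb' goto c→9
  9='bbc' goto a→10
  10='bbca' goto a→11
  11='bbcaa' goto ·  ←P2
  12='bc' goto a→13
  13='bca' goto a→14
  14='bcaa' goto ·  ←P3

BFS fail/out derivation:
  fail(1) 'c': from fail(0)=0 chase 'c': 0 ⇒ 0;  out={0}∪out(0)={0}
  fail(2) 'b': from fail(0)=0 chase 'b': 0 ⇒ 0;  out=∅∪out(0)=∅
  fail(3) 'ba': from fail(2)=0 chase 'a': 0 ⇒ 0;  out=∅∪out(0)=∅
  fail(8) 'bb': from fail(2)=0 chase 'b': 0 ⇒ 2;  out=∅∪out(2)=∅
  fail(12) 'bc': from fail(2)=0 chase 'c': 0 ⇒ 1;  out=∅∪out(1)={0}
  fail(4) 'baa': from fail(3)=0 chase 'a': 0 ⇒ 0;  out=∅∪out(0)=∅
  fail(9) 'bbc': from fail(8)=2 chase 'c': 2 ⇒ 12;  out=∅∪out(12)={0}
  fail(13) 'bca': from fail(12)=1 chase 'a': 1→0 ⇒ 0;  out=∅∪out(0)=∅
  fail(5) 'baab': from fail(4)=0 chase 'b': 0 ⇒ 2;  out=∅∪out(2)=∅
  fail(10) 'bbca': from fail(9)=12 chase 'a': 12 ⇒ 13;  out=∅∪out(13)=∅
  fail(14) 'bcaa': from fail(13)=0 chase 'a': 0 ⇒ 0;  out={3}∪out(0)={3}
  fail(6) 'baabc': from fail(5)=2 chase 'c': 2 ⇒ 12;  out=∅∪out(12)={0}
  fail(11) 'bbcaa': from fail(10)=13 chase 'a': 13 ⇒ 14;  out={2}∪out(14)={2,3}
  fail(7) 'baabcb': from fail(6)=12 chase 'b': 12→1→0 ⇒ 2;  out={1}∪out(2)={1}

Run:
i=0 'b': node 0→2
i=1 'b': node 2→8
i=2 'c': node 8→9  → match P0@[2:2]
i=3 'a': node 9→10
i=4 'a': node 10→11  → match P2@[0:4],P3@[1:4]
i=5 'c': node 11→1 (fail-walked)  → match P0@[5:5]
i=6 'b': node 1→2 (fail-walked)
i=7 'b': node 2→8
i=8 'c': node 8→9  → match P0@[8:8]
i=9 'a': node 9→10
i=10 'a': node 10→11  → match P2@[6:10],P3@[7:10]
i=11 'b': node 11→2 (fail-walked)
i=12 'a': node 2→3
i=13 'a': node 3→4
i=14 'b': node 4→5
i=15 'c': node 5→6  → match P0@[15:15]
i=16 'b': node 6→7  → match P1@[11:16]
i=17 'b': node 7→8 (fail-walked)
i=18 'c': node 8→9  → match P0@[18:18]
i=19 'a': node 9→10
i=20 'a': node 10→11  → match P2@[16:20],P3@[17:20]
i=21 'a': node 11→0 (fail-walked)
i=22 'c': node 0→1  → match P0@[22:22]
i=23 'a': node 1→0 (fail-walked)
i=24 'b': node 0→2
i=25 'b': node 2→8
i=26 'c': node 8→9  → match P0@[26:26]
i=27 'a': node 9→10
i=28 'a': node 10→11  → match P2@[24:28],P3@[25:28]
i=29 'c': node 11→1 (fail-walked)  → match P0@[29:29]
i=30 'a': node 1→0 (fail-walked)
i=31 'b': node 0→2
i=32 'b': node 2→8
i=33 'c': node 8→9  → match P0@[33:33]
i=34 'a': node 9→10
i=35 'a': node 10→11  → match P2@[31:35],P3@[32:35]
i=36 'c': node 11→1 (fail-walked)  → match P0@[36:36]
i=37 'c': node 1→1 (fail-walked)  → match P0@[37:37]
i=38 'b': node 1→2 (fail-walked)
i=39 'a': node 2→3
i=40 'a': node 3→4
i=41 'c': node 4→1 (fail-walked)  → match P0@[41:41]
i=42 'c': node 1→1 (fail-walked)  → match P0@[42:42]
i=43 'b': node 1→2 (fail-walked)
i=44 'a': node 2→3
i=45 'a': node 3→4
i=46 'b': node 4→5
i=47 'c': node 5→6  → match P0@[47:47]
i=48 'b': node 6→7  → match P1@[43:48]
i=49 'b': node 7→8 (fail-walked)
i=50 'c': node 8→9  → match P0@[50:50]
i=51 'a': node 9→10
i=52 'a': node 10→11  → match P2@[48:52],P3@[49:52]
i=53 'b': node 11→2 (fail-walked)
i=54 'b': node 2→8
i=55 'b': node 8→8 (fail-walked)
i=56 'b': node 8→8 (fail-walked)
i=57 'c': node 8→9  → match P0@[57:57]
i=58 'a': node 9→10
i=59 'a': node 10→11  → match P2@[55:59],P3@[56:59]
i=60 'b': node 11→2 (fail-walked)
i=61 'c': node 2→12  → match P0@[61:61]
i=62 'a': node 12→13
i=63 'a': node 13→14  → match P3@[60:63]
i=64 'b': node 14→2 (fail-walked)
i=65 'a': node 2→3
i=66 'b': node 3→2 (fail-walked)
i=67 'a': node 2→3
i=68 'a': node 3→4
i=69 'b': node 4→5
i=70 'b': node 5→8 (fail-walked)
i=71 'c': node 8→9  → match P0@[71:71]
i=72 'a': node 9→10
i=73 'a': node 10→11  → match P2@[69:73],P3@[70:73]
i=74 'b': node 11→2 (fail-walked)
i=75 'b': node 2→8
i=76 'b': node 8→8 (fail-walked)

All matches (sorted): [[2,0],[4,2],[4,3],[5,0],[8,0],[10,2],[10,3],[15,0],[16,1],[18,0],[20,2],[20,3],[22,0],[26,0],[28,2],[28,3],[29,0],[33,0],[35,2],[35,3],[36,0],[37,0],[41,0],[42,0],[47,0],[48,1],[50,0],[52,2],[52,3],[57,0],[59,2],[59,3],[61,0],[63,3],[71,0],[73,2],[73,3]]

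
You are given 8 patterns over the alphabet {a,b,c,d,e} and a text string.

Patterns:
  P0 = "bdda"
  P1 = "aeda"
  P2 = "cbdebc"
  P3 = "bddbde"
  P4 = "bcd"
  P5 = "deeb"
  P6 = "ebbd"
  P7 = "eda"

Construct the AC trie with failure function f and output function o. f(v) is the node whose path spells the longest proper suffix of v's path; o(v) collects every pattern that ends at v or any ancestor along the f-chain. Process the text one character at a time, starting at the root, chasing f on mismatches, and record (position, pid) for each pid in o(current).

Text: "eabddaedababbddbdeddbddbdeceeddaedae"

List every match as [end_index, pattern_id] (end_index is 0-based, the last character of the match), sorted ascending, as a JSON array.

Build automaton:
Trie nodes:
  n0 'ε': a→5 b→1 c→9 d→20 e→24
  n1 'b': c→18 d→2
  n2 'bd': d→3
  n3 'bdd': a→4 b→15
  n4 'bdda': ·  [P0 ends]
  n5 'a': e→6
  n6 'ae': d→7
  n7 'aed': a→8
  n8 'aeda': ·  [P1 ends]
  n9 'c': b→10
  n10 'cb': d→11
  n11 'cbd': e→12
  n12 'cbde': b→13
  n13 'cbdeb': c→14
  n14 'cbdebc': ·  [P2 ends]
  n15 'bddb': d→16
  n16 'bddbd': e→17
  n17 'bddbde': ·  [P3 ends]
  n18 'bc': d→19
  n19 'bcd': ·  [P4 ends]
  n20 'd': e→21
  n21 'de': e→22
  n22 'dee': b→23
  n23 'deeb': ·  [P5 ends]
  n24 'e': b→25 d→28
  n25 'eb': b→26
  n26 'ebb': d→27
  n27 'ebbd': ·  [P6 ends]
  n28 'ed': a→29
  n29 'eda': ·  [P7 ends]

BFS fail/out derivation:
  n1('b'): parent n0 fail=0; on 'b' 0 → fail=0;  out ∅∪∅=∅
  n5('a'): parent n0 fail=0; on 'a' 0 → fail=0;  out ∅∪∅=∅
  n9('c'): parent n0 fail=0; on 'c' 0 → fail=0;  out ∅∪∅=∅
  n20('d'): parent n0 fail=0; on 'd' 0 → fail=0;  out ∅∪∅=∅
  n24('e'): parent n0 fail=0; on 'e' 0 → fail=0;  out ∅∪∅=∅
  n2('bd'): parent n1 fail=0; on 'd' 0 → fail=20;  out ∅∪∅=∅
  n6('ae'): parent n5 fail=0; on 'e' 0 → fail=24;  out ∅∪∅=∅
  n10('cb'): parent n9 fail=0; on 'b' 0 → fail=1;  out ∅∪∅=∅
  n18('bc'): parent n1 fail=0; on 'c' 0 → fail=9;  out ∅∪∅=∅
  n21('de'): parent n20 fail=0; on 'e' 0 → fail=24;  out ∅∪∅=∅
  n25('eb'): parent n24 fail=0; on 'b' 0 → fail=1;  out ∅∪∅=∅
  n28('ed'): parent n24 fail=0; on 'd' 0 → fail=20;  out ∅∪∅=∅
  n3('bdd'): parent n2 fail=20; on 'd' 20→0 → fail=20;  out ∅∪∅=∅
  n7('aed'): parent n6 fail=24; on 'd' 24 → fail=28;  out ∅∪∅=∅
  n11('cbd'): parent n10 fail=1; on 'd' 1 → fail=2;  out ∅∪∅=∅
  n19('bcd'): parent n18 fail=9; on 'd' 9→0 → fail=20;  out {4}∪∅={4}
  n22('dee'): parent n21 fail=24; on 'e' 24→0 → fail=24;  out ∅∪∅=∅
  n26('ebb'): parent n25 fail=1; on 'b' 1→0 → fail=1;  out ∅∪∅=∅
  n29('eda'): parent n28 fail=20; on 'a' 20→0 → fail=5;  out {7}∪∅={7}
  n4('bdda'): parent n3 fail=20; on 'a' 20→0 → fail=5;  out {0}∪∅={0}
  n8('aeda'): parent n7 fail=28; on 'a' 28 → fail=29;  out {1}∪{7}={1,7}
  n12('cbde'): parent n11 fail=2; on 'e' 2→20 → fail=21;  out ∅∪∅=∅
  n15('bddb'): parent n3 fail=20; on 'b' 20→0 → fail=1;  out ∅∪∅=∅
  n23('deeb'): parent n22 fail=24; on 'b' 24 → fail=25;  out {5}∪∅={5}
  n27('ebbd'): parent n26 fail=1; on 'd' 1 → fail=2;  out {6}∪∅={6}
  n13('cbdeb'): parent n12 fail=21; on 'b' 21→24 → fail=25;  out ∅∪∅=∅
  n16('bddbd'): parent n15 fail=1; on 'd' 1 → fail=2;  out ∅∪∅=∅
  n14('cbdebc'): parent n13 fail=25; on 'c' 25→1 → fail=18;  out {2}∪∅={2}
  n17('bddbde'): parent n16 fail=2; on 'e' 2→20 → fail=21;  out {3}∪∅={3}

Text stream:
[0] read 'e'  n0⇒n24
[1] read 'a'  n24⇒n5 (via fail)
[2] read 'b'  n5⇒n1 (via fail)
[3] read 'd'  n1⇒n2
[4] read 'd'  n2⇒n3
[5] read 'a'  n3⇒n4  ** P0@[2:5]
[6] read 'e'  n4⇒n6 (via fail)
[7] read 'd'  n6⇒n7
[8] read 'a'  n7⇒n8  ** P1@[5:8],P7@[6:8]
[9] read 'b'  n8⇒n1 (via fail)
[10] read 'a'  n1⇒n5 (via fail)
[11] read 'b'  n5⇒n1 (via fail)
[12] read 'b'  n1⇒n1 (via fail)
[13] read 'd'  n1⇒n2
[14] read 'd'  n2⇒n3
[15] read 'b'  n3⇒n15
[16] read 'd'  n15⇒n16
[17] read 'e'  n16⇒n17  ** P3@[12:17]
[18] read 'd'  n17⇒n28 (via fail)
[19] read 'd'  n28⇒n20 (via fail)
[20] read 'b'  n20⇒n1 (via fail)
[21] read 'd'  n1⇒n2
[22] read 'd'  n2⇒n3
[23] read 'b'  n3⇒n15
[24] read 'd'  n15⇒n16
[25] read 'e'  n16⇒n17  ** P3@[20:25]
[26] read 'c'  n17⇒n9 (via fail)
[27] read 'e'  n9⇒n24 (via fail)
[28] read 'e'  n24⇒n24 (via fail)
[29] read 'd'  n24⇒n28
[30] read 'd'  n28⇒n20 (via fail)
[31] read 'a'  n20⇒n5 (via fail)
[32] read 'e'  n5⇒n6
[33] read 'd'  n6⇒n7
[34] read 'a'  n7⇒n8  ** P1@[31:34],P7@[32:34]
[35] read 'e'  n8⇒n6 (via fail)

Matches: [[5,0],[8,1],[8,7],[17,3],[25,3],[34,1],[34,7]]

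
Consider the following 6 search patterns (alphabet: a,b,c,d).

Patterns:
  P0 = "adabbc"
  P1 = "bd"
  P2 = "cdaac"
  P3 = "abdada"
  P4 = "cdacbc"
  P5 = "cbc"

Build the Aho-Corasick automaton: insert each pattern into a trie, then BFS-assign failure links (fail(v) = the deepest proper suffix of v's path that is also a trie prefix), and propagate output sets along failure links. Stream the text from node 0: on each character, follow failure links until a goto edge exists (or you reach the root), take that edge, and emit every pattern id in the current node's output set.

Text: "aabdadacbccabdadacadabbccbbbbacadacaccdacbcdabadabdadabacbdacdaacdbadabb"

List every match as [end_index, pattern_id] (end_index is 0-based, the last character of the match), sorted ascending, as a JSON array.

Build automaton:
Trie nodes:
  n0 'ε': a→1 b→7 c→9
  n1 'a': b→14 d→2
  n2 'ad': a→3
  n3 'ada': b→4
  n4 'adab': b→5
  n5 'adabb': c→6
  n6 'adabbc': ·  ←P0
  n7 'b': d→8
  n8 'bd': ·  ←P1
  n9 'c': b→22 d→10
  n10 'cd': a→11
  n11 'cda': a→12 c→19
  n12 'cdaa': c→13
  n13 'cdaac': ·  ←P2
  n14 'ab': d→15
  n15 'abd': a→16
  n16 'abda': d→17
  n17 'abdad': a→18
  n18 'abdada': ·  ←P3
  n19 'cdac': b→20
  n20 'cdacb': c→21
  n21 'cdacbc': ·  ←P4
  n22 'cb': c→23
  n23 'cbc': ·  ←P5

BFS fail/out derivation:
  fail(1) 'a': from fail(0)=0 chase 'a': 0 ⇒ 0;  out=∅∪out(0)=∅
  fail(7) 'b': from fail(0)=0 chase 'b': 0 ⇒ 0;  out=∅∪out(0)=∅
  fail(9) 'c': from fail(0)=0 chase 'c': 0 ⇒ 0;  out=∅∪out(0)=∅
  fail(2) 'ad': from fail(1)=0 chase 'd': 0 ⇒ 0;  out=∅∪out(0)=∅
  fail(8) 'bd': from fail(7)=0 chase 'd': 0 ⇒ 0;  out={1}∪out(0)={1}
  fail(10) 'cd': from fail(9)=0 chase 'd': 0 ⇒ 0;  out=∅∪out(0)=∅
  fail(14) 'ab': from fail(1)=0 chase 'b': 0 ⇒ 7;  out=∅∪out(7)=∅
  fail(22) 'cb': from fail(9)=0 chase 'b': 0 ⇒ 7;  out=∅∪out(7)=∅
  fail(3) 'ada': from fail(2)=0 chase 'a': 0 ⇒ 1;  out=∅∪out(1)=∅
  fail(11) 'cda': from fail(10)=0 chase 'a': 0 ⇒ 1;  out=∅∪out(1)=∅
  fail(15) 'abd': from fail(14)=7 chase 'd': 7 ⇒ 8;  out=∅∪out(8)={1}
  fail(23) 'cbc': from fail(22)=7 chase 'c': 7→0 ⇒ 9;  out={5}∪out(9)={5}
  fail(4) 'adab': from fail(3)=1 chase 'b': 1 ⇒ 14;  out=∅∪out(14)=∅
  fail(12) 'cdaa': from fail(11)=1 chase 'a': 1→0 ⇒ 1;  out=∅∪out(1)=∅
  fail(16) 'abda': from fail(15)=8 chase 'a': 8→0 ⇒ 1;  out=∅∪out(1)=∅
  fail(19) 'cdac': from fail(11)=1 chase 'c': 1→0 ⇒ 9;  out=∅∪out(9)=∅
  fail(5) 'adabb': from fail(4)=14 chase 'b': 14→7→0 ⇒ 7;  out=∅∪out(7)=∅
  fail(13) 'cdaac': from fail(12)=1 chase 'c': 1→0 ⇒ 9;  out={2}∪out(9)={2}
  fail(17) 'abdad': from fail(16)=1 chase 'd': 1 ⇒ 2;  out=∅∪out(2)=∅
  fail(20) 'cdacb': from fail(19)=9 chase 'b': 9 ⇒ 22;  out=∅∪out(22)=∅
  fail(6) 'adabbc': from fail(5)=7 chase 'c': 7→0 ⇒ 9;  out={0}∪out(9)={0}
  fail(18) 'abdada': from fail(17)=2 chase 'a': 2 ⇒ 3;  out={3}∪out(3)={3}
  fail(21) 'cdacbc': from fail(20)=22 chase 'c': 22 ⇒ 23;  out={4}∪out(23)={4,5}

Scan:
pos 0 'a': at 1
pos 1 'a': at 1 (fail-walked)
pos 2 'b': at 14
pos 3 'd': at 15  → match P1@[2:3]
pos 4 'a': at 16
pos 5 'd': at 17
pos 6 'a': at 18  → match P3@[1:6]
pos 7 'c': at 9 (fail-walked)
pos 8 'b': at 22
pos 9 'c': at 23  → match P5@[7:9]
pos 10 'c': at 9 (fail-walked)
pos 11 'a': at 1 (fail-walked)
pos 12 'b': at 14
pos 13 'd': at 15  → match P1@[12:13]
pos 14 'a': at 16
pos 15 'd': at 17
pos 16 'a': at 18  → match P3@[11:16]
pos 17 'c': at 9 (fail-walked)
pos 18 'a': at 1 (fail-walked)
pos 19 'd': at 2
pos 20 'a': at 3
pos 21 'b': at 4
pos 22 'b': at 5
pos 23 'c': at 6  → match P0@[18:23]
pos 24 'c': at 9 (fail-walked)
pos 25 'b': at 22
pos 26 'b': at 7 (fail-walked)
pos 27 'b': at 7 (fail-walked)
pos 28 'b': at 7 (fail-walked)
pos 29 'a': at 1 (fail-walked)
pos 30 'c': at 9 (fail-walked)
pos 31 'a': at 1 (fail-walked)
pos 32 'd': at 2
pos 33 'a': at 3
pos 34 'c': at 9 (fail-walked)
pos 35 'a': at 1 (fail-walked)
pos 36 'c': at 9 (fail-walked)
pos 37 'c': at 9 (fail-walked)
pos 38 'd': at 10
pos 39 'a': at 11
pos 40 'c': at 19
pos 41 'b': at 20
pos 42 'c': at 21  → match P4@[37:42],P5@[40:42]
pos 43 'd': at 10 (fail-walked)
pos 44 'a': at 11
pos 45 'b': at 14 (fail-walked)
pos 46 'a': at 1 (fail-walked)
pos 47 'd': at 2
pos 48 'a': at 3
pos 49 'b': at 4
pos 50 'd': at 15 (fail-walked)  → match P1@[49:50]
pos 51 'a': at 16
pos 52 'd': at 17
pos 53 'a': at 18  → match P3@[48:53]
pos 54 'b': at 4 (fail-walked)
pos 55 'a': at 1 (fail-walked)
pos 56 'c': at 9 (fail-walked)
pos 57 'b': at 22
pos 58 'd': at 8 (fail-walked)  → match P1@[57:58]
pos 59 'a': at 1 (fail-walked)
pos 60 'c': at 9 (fail-walked)
pos 61 'd': at 10
pos 62 'a': at 11
pos 63 'a': at 12
pos 64 'c': at 13  → match P2@[60:64]
pos 65 'd': at 10 (fail-walked)
pos 66 'b': at 7 (fail-walked)
pos 67 'a': at 1 (fail-walked)
pos 68 'd': at 2
pos 69 'a': at 3
pos 70 'b': at 4
pos 71 'b': at 5

Result: [[3,1],[6,3],[9,5],[13,1],[16,3],[23,0],[42,4],[42,5],[50,1],[53,3],[58,1],[64,2]]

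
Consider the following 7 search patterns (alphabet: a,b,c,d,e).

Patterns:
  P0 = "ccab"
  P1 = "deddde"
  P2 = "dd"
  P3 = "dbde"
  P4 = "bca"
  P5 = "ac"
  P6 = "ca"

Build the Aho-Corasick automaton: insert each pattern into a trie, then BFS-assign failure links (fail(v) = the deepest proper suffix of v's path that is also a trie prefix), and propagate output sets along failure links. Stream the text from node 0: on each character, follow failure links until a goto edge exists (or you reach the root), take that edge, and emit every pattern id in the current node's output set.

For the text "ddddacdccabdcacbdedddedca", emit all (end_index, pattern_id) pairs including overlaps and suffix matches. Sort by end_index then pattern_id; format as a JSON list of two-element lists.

Construct AC machine:
Trie (insert patterns):
  n0 'ε': a→18 b→15 c→1 d→5
  n1 'c': a→20 c→2
  n2 'cc': a→3
  n3 'cca': b→4
  n4 'ccab': ·  [P0 ends]
  n5 'd': b→12 d→11 e→6
  n6 'de': d→7
  n7 'ded': d→8
  n8 'dedd': d→9
  n9 'deddd': e→10
  n10 'deddde': ·  [P1 ends]
  n11 'dd': ·  [P2 ends]
  n12 'db': d→13
  n13 'dbd': e→14
  n14 'dbde': ·  [P3 ends]
  n15 'b': c→16
  n16 'bc': a→17
  n17 'bca': ·  [P4 ends]
  n18 'a': c→19
  n19 'ac': ·  [P5 ends]
  n20 'ca': ·  [P6 ends]

Failure links (BFS by depth):
  fail(1) 'c': from fail(0)=0 chase 'c': 0 ⇒ 0;  out=∅∪out(0)=∅
  fail(5) 'd': from fail(0)=0 chase 'd': 0 ⇒ 0;  out=∅∪out(0)=∅
  fail(15) 'b': from fail(0)=0 chase 'b': 0 ⇒ 0;  out=∅∪out(0)=∅
  fail(18) 'a': from fail(0)=0 chase 'a': 0 ⇒ 0;  out=∅∪out(0)=∅
  fail(2) 'cc': from fail(1)=0 chase 'c': 0 ⇒ 1;  out=∅∪out(1)=∅
  fail(6) 'de': from fail(5)=0 chase 'e': 0 ⇒ 0;  out=∅∪out(0)=∅
  fail(11) 'dd': from fail(5)=0 chase 'd': 0 ⇒ 5;  out={2}∪out(5)={2}
  fail(12) 'db': from fail(5)=0 chase 'b': 0 ⇒ 15;  out=∅∪out(15)=∅
  fail(16) 'bc': from fail(15)=0 chase 'c': 0 ⇒ 1;  out=∅∪out(1)=∅
  fail(19) 'ac': from fail(18)=0 chase 'c': 0 ⇒ 1;  out={5}∪out(1)={5}
  fail(20) 'ca': from fail(1)=0 chase 'a': 0 ⇒ 18;  out={6}∪out(18)={6}
  fail(3) 'cca': from fail(2)=1 chase 'a': 1 ⇒ 20;  out=∅∪out(20)={6}
  fail(7) 'ded': from fail(6)=0 chase 'd': 0 ⇒ 5;  out=∅∪out(5)=∅
  fail(13) 'dbd': from fail(12)=15 chase 'd': 15→0 ⇒ 5;  out=∅∪out(5)=∅
  fail(17) 'bca': from fail(16)=1 chase 'a': 1 ⇒ 20;  out={4}∪out(20)={4,6}
  fail(4) 'ccab': from fail(3)=20 chase 'b': 20→18→0 ⇒ 15;  out={0}∪out(15)={0}
  fail(8) 'dedd': from fail(7)=5 chase 'd': 5 ⇒ 11;  out=∅∪out(11)={2}
  fail(14) 'dbde': from fail(13)=5 chase 'e': 5 ⇒ 6;  out={3}∪out(6)={3}
  fail(9) 'deddd': from fail(8)=11 chase 'd': 11→5 ⇒ 11;  out=∅∪out(11)={2}
  fail(10) 'deddde': from fail(9)=11 chase 'e': 11→5 ⇒ 6;  out={1}∪out(6)={1}

Text stream:
i=0 'd': node 0→5
i=1 'd': node 5→11  ** P2@[0:1]
i=2 'd': node 11→11 (via fail)  ** P2@[1:2]
i=3 'd': node 11→11 (via fail)  ** P2@[2:3]
i=4 'a': node 11→18 (via fail)
i=5 'c': node 18→19  ** P5@[4:5]
i=6 'd': node 19→5 (via fail)
i=7 'c': node 5→1 (via fail)
i=8 'c': node 1→2
i=9 'a': node 2→3  ** P6@[8:9]
i=10 'b': node 3→4  ** P0@[7:10]
i=11 'd': node 4→5 (via fail)
i=12 'c': node 5→1 (via fail)
i=13 'a': node 1→20  ** P6@[12:13]
i=14 'c': node 20→19 (via fail)  ** P5@[13:14]
i=15 'b': node 19→15 (via fail)
i=16 'd': node 15→5 (via fail)
i=17 'e': node 5→6
i=18 'd': node 6→7
i=19 'd': node 7→8  ** P2@[18:19]
i=20 'd': node 8→9  ** P2@[19:20]
i=21 'e': node 9→10  ** P1@[16:21]
i=22 'd': node 10→7 (via fail)
i=23 'c': node 7→1 (via fail)
i=24 'a': node 1→20  ** P6@[23:24]

Result: [[1,2],[2,2],[3,2],[5,5],[9,6],[10,0],[13,6],[14,5],[19,2],[20,2],[21,1],[24,6]]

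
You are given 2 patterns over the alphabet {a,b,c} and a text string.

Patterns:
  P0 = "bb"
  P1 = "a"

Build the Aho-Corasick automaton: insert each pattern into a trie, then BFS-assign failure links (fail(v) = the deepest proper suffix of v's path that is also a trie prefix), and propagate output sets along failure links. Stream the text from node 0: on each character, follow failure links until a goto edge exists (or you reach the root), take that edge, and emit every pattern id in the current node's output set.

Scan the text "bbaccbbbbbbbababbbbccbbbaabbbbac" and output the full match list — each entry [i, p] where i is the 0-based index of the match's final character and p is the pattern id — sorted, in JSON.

Build automaton:
Trie nodes:
  n0 'ε': a→3 b→1
  n1 'b': b→2
  n2 'bb': ·  [P0 ends]
  n3 'a': ·  [P1 ends]

Failure links (BFS by depth):
  fail(1) 'b': from fail(0)=0 chase 'b': 0 ⇒ 0;  out=∅∪out(0)=∅
  fail(3) 'a': from fail(0)=0 chase 'a': 0 ⇒ 0;  out={1}∪out(0)={1}
  fail(2) 'bb': from fail(1)=0 chase 'b': 0 ⇒ 1;  out={0}∪out(1)={0}

Scan:
[0] read 'b'  n0⇒n1
[1] read 'b'  n1⇒n2  emit P0@[0:1]
[2] read 'a'  n2⇒n3 ·f  emit P1@[2:2]
[3] read 'c'  n3⇒n0 ·f
[4] read 'c'  n0⇒n0
[5] read 'b'  n0⇒n1
[6] read 'b'  n1⇒n2  emit P0@[5:6]
[7] read 'b'  n2⇒n2 ·f  emit P0@[6:7]
[8] read 'b'  n2⇒n2 ·f  emit P0@[7:8]
[9] read 'b'  n2⇒n2 ·f  emit P0@[8:9]
[10] read 'b'  n2⇒n2 ·f  emit P0@[9:10]
[11] read 'b'  n2⇒n2 ·f  emit P0@[10:11]
[12] read 'a'  n2⇒n3 ·f  emit P1@[12:12]
[13] read 'b'  n3⇒n1 ·f
[14] read 'a'  n1⇒n3 ·f  emit P1@[14:14]
[15] read 'b'  n3⇒n1 ·f
[16] read 'b'  n1⇒n2  emit P0@[15:16]
[17] read 'b'  n2⇒n2 ·f  emit P0@[16:17]
[18] read 'b'  n2⇒n2 ·f  emit P0@[17:18]
[19] read 'c'  n2⇒n0 ·f
[20] read 'c'  n0⇒n0
[21] read 'b'  n0⇒n1
[22] read 'b'  n1⇒n2  emit P0@[21:22]
[23] read 'b'  n2⇒n2 ·f  emit P0@[22:23]
[24] read 'a'  n2⇒n3 ·f  emit P1@[24:24]
[25] read 'a'  n3⇒n3 ·f  emit P1@[25:25]
[26] read 'b'  n3⇒n1 ·f
[27] read 'b'  n1⇒n2  emit P0@[26:27]
[28] read 'b'  n2⇒n2 ·f  emit P0@[27:28]
[29] read 'b'  n2⇒n2 ·f  emit P0@[28:29]
[30] read 'a'  n2⇒n3 ·f  emit P1@[30:30]
[31] read 'c'  n3⇒n0 ·f

All matches (sorted): [[1,0],[2,1],[6,0],[7,0],[8,0],[9,0],[10,0],[11,0],[12,1],[14,1],[16,0],[17,0],[18,0],[22,0],[23,0],[24,1],[25,1],[27,0],[28,0],[29,0],[30,1]]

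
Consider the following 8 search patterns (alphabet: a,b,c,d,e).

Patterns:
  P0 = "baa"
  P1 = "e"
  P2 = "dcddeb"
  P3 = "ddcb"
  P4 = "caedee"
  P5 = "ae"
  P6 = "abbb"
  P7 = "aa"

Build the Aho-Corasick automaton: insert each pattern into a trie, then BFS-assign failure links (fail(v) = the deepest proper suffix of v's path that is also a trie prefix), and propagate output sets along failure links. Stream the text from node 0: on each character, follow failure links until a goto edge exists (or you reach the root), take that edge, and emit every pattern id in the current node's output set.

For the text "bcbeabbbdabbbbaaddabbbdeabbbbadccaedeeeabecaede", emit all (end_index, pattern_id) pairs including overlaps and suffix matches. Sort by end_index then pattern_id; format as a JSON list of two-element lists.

Build automaton:
Trie (insert patterns):
  0='ε' goto a→20 b→1 c→14 d→5 e→4
  1='b' goto a→2
  2='ba' goto a→3
  3='baa' goto ·  [P0 ends]
  4='e' goto ·  [P1 ends]
  5='d' goto c→6 d→11
  6='dc' goto d→7
  7='dcd' goto d→8
  8='dcdd' goto e→9
  9='dcdde' goto b→10
  10='dcddeb' goto ·  [P2 ends]
  11='dd' goto c→12
  12='ddc' goto b→13
  13='ddcb' goto ·  [P3 ends]
  14='c' goto a→15
  15='ca' goto e→16
  16='cae' goto d→17
  17='caed' goto e→18
  18='caede' goto e→19
  19='caedee' goto ·  [P4 ends]
  20='a' goto a→25 b→22 e→21
  21='ae' goto ·  [P5 ends]
  22='ab' goto b→23
  23='abb' goto b→24
  24='abbb' goto ·  [P6 ends]
  25='aa' goto ·  [P7 ends]

Failure links (BFS by depth):
  fail(1) 'b': from fail(0)=0 chase 'b': 0 ⇒ 0;  out=∅∪out(0)=∅
  fail(4) 'e': from fail(0)=0 chase 'e': 0 ⇒ 0;  out={1}∪out(0)={1}
  fail(5) 'd': from fail(0)=0 chase 'd': 0 ⇒ 0;  out=∅∪out(0)=∅
  fail(14) 'c': from fail(0)=0 chase 'c': 0 ⇒ 0;  out=∅∪out(0)=∅
  fail(20) 'a': from fail(0)=0 chase 'a': 0 ⇒ 0;  out=∅∪out(0)=∅
  fail(2) 'ba': from fail(1)=0 chase 'a': 0 ⇒ 20;  out=∅∪out(20)=∅
  fail(6) 'dc': from fail(5)=0 chase 'c': 0 ⇒ 14;  out=∅∪out(14)=∅
  fail(11) 'dd': from fail(5)=0 chase 'd': 0 ⇒ 5;  out=∅∪out(5)=∅
  fail(15) 'ca': from fail(14)=0 chase 'a': 0 ⇒ 20;  out=∅∪out(20)=∅
  fail(21) 'ae': from fail(20)=0 chase 'e': 0 ⇒ 4;  out={5}∪out(4)={1,5}
  fail(22) 'ab': from fail(20)=0 chase 'b': 0 ⇒ 1;  out=∅∪out(1)=∅
  fail(25) 'aa': from fail(20)=0 chase 'a': 0 ⇒ 20;  out={7}∪out(20)={7}
  fail(3) 'baa': from fail(2)=20 chase 'a': 20 ⇒ 25;  out={0}∪out(25)={0,7}
  fail(7) 'dcd': from fail(6)=14 chase 'd': 14→0 ⇒ 5;  out=∅∪out(5)=∅
  fail(12) 'ddc': from fail(11)=5 chase 'c': 5 ⇒ 6;  out=∅∪out(6)=∅
  fail(16) 'cae': from fail(15)=20 chase 'e': 20 ⇒ 21;  out=∅∪out(21)={1,5}
  fail(23) 'abb': from fail(22)=1 chase 'b': 1→0 ⇒ 1;  out=∅∪out(1)=∅
  fail(8) 'dcdd': from fail(7)=5 chase 'd': 5 ⇒ 11;  out=∅∪out(11)=∅
  fail(13) 'ddcb': from fail(12)=6 chase 'b': 6→14→0 ⇒ 1;  out={3}∪out(1)={3}
  fail(17) 'caed': from fail(16)=21 chase 'd': 21→4→0 ⇒ 5;  out=∅∪out(5)=∅
  fail(24) 'abbb': from fail(23)=1 chase 'b': 1→0 ⇒ 1;  out={6}∪out(1)={6}
  fail(9) 'dcdde': from fail(8)=11 chase 'e': 11→5→0 ⇒ 4;  out=∅∪out(4)={1}
  fail(18) 'caede': from fail(17)=5 chase 'e': 5→0 ⇒ 4;  out=∅∪out(4)={1}
  fail(10) 'dcddeb': from fail(9)=4 chase 'b': 4→0 ⇒ 1;  out={2}∪out(1)={2}
  fail(19) 'caedee': from fail(18)=4 chase 'e': 4→0 ⇒ 4;  out={4}∪out(4)={1,4}

Scan:
[0] read 'b'  n0⇒n1
[1] read 'c'  n1⇒n14 (via fail)
[2] read 'b'  n14⇒n1 (via fail)
[3] read 'e'  n1⇒n4 (via fail)  emit P1@[3:3]
[4] read 'a'  n4⇒n20 (via fail)
[5] read 'b'  n20⇒n22
[6] read 'b'  n22⇒n23
[7] read 'b'  n23⇒n24  emit P6@[4:7]
[8] read 'd'  n24⇒n5 (via fail)
[9] read 'a'  n5⇒n20 (via fail)
[10] read 'b'  n20⇒n22
[11] read 'b'  n22⇒n23
[12] read 'b'  n23⇒n24  emit P6@[9:12]
[13] read 'b'  n24⇒n1 (via fail)
[14] read 'a'  n1⇒n2
[15] read 'a'  n2⇒n3  emit P0@[13:15],P7@[14:15]
[16] read 'd'  n3⇒n5 (via fail)
[17] read 'd'  n5⇒n11
[18] read 'a'  n11⇒n20 (via fail)
[19] read 'b'  n20⇒n22
[20] read 'b'  n22⇒n23
[21] read 'b'  n23⇒n24  emit P6@[18:21]
[22] read 'd'  n24⇒n5 (via fail)
[23] read 'e'  n5⇒n4 (via fail)  emit P1@[23:23]
[24] read 'a'  n4⇒n20 (via fail)
[25] read 'b'  n20⇒n22
[26] read 'b'  n22⇒n23
[27] read 'b'  n23⇒n24  emit P6@[24:27]
[28] read 'b'  n24⇒n1 (via fail)
[29] read 'a'  n1⇒n2
[30] read 'd'  n2⇒n5 (via fail)
[31] read 'c'  n5⇒n6
[32] read 'c'  n6⇒n14 (via fail)
[33] read 'a'  n14⇒n15
[34] read 'e'  n15⇒n16  emit P1@[34:34],P5@[33:34]
[35] read 'd'  n16⇒n17
[36] read 'e'  n17⇒n18  emit P1@[36:36]
[37] read 'e'  n18⇒n19  emit P1@[37:37],P4@[32:37]
[38] read 'e'  n19⇒n4 (via fail)  emit P1@[38:38]
[39] read 'a'  n4⇒n20 (via fail)
[40] read 'b'  n20⇒n22
[41] read 'e'  n22⇒n4 (via fail)  emit P1@[41:41]
[42] read 'c'  n4⇒n14 (via fail)
[43] read 'a'  n14⇒n15
[44] read 'e'  n15⇒n16  emit P1@[44:44],P5@[43:44]
[45] read 'd'  n16⇒n17
[46] read 'e'  n17⇒n18  emit P1@[46:46]

Result: [[3,1],[7,6],[12,6],[15,0],[15,7],[21,6],[23,1],[27,6],[34,1],[34,5],[36,1],[37,1],[37,4],[38,1],[41,1],[44,1],[44,5],[46,1]]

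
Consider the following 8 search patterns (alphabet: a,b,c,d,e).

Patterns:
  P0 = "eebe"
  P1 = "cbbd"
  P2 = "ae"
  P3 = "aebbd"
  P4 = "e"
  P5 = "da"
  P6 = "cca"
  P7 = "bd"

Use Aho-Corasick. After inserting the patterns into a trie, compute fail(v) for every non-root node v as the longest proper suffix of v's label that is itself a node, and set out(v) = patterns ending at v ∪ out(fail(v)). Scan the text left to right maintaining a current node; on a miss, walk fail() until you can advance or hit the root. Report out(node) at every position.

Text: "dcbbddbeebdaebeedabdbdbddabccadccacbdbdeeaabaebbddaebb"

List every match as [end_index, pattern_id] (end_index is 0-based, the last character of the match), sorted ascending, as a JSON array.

Build automaton:
Trie (insert patterns):
  0='ε' goto a→9 b→18 c→5 d→14 e→1
  1='e' goto e→2  ←P4
  2='ee' goto b→3
  3='eeb' goto e→4
  4='eebe' goto ·  ←P0
  5='c' goto b→6 c→16
  6='cb' goto b→7
  7='cbb' goto d→8
  8='cbbd' goto ·  ←P1
  9='a' goto e→10
  10='ae' goto b→11  ←P2
  11='aeb' goto b→12
  12='aebb' goto d→13
  13='aebbd' goto ·  ←P3
  14='d' goto a→15
  15='da' goto ·  ←P5
  16='cc' goto a→17
  17='cca' goto ·  ←P6
  18='b' goto d→19
  19='bd' goto ·  ←P7

BFS fail/out derivation:
  fail(1) 'e': from fail(0)=0 chase 'e': 0 ⇒ 0;  out={4}∪out(0)={4}
  fail(5) 'c': from fail(0)=0 chase 'c': 0 ⇒ 0;  out=∅∪out(0)=∅
  fail(9) 'a': from fail(0)=0 chase 'a': 0 ⇒ 0;  out=∅∪out(0)=∅
  fail(14) 'd': from fail(0)=0 chase 'd': 0 ⇒ 0;  out=∅∪out(0)=∅
  fail(18) 'b': from fail(0)=0 chase 'b': 0 ⇒ 0;  out=∅∪out(0)=∅
  fail(2) 'ee': from fail(1)=0 chase 'e': 0 ⇒ 1;  out=∅∪out(1)={4}
  fail(6) 'cb': from fail(5)=0 chase 'b': 0 ⇒ 18;  out=∅∪out(18)=∅
  fail(10) 'ae': from fail(9)=0 chase 'e': 0 ⇒ 1;  out={2}∪out(1)={2,4}
  fail(15) 'da': from fail(14)=0 chase 'a': 0 ⇒ 9;  out={5}∪out(9)={5}
  fail(16) 'cc': from fail(5)=0 chase 'c': 0 ⇒ 5;  out=∅∪out(5)=∅
  fail(19) 'bd': from fail(18)=0 chase 'd': 0 ⇒ 14;  out={7}∪out(14)={7}
  fail(3) 'eeb': from fail(2)=1 chase 'b': 1→0 ⇒ 18;  out=∅∪out(18)=∅
  fail(7) 'cbb': from fail(6)=18 chase 'b': 18→0 ⇒ 18;  out=∅∪out(18)=∅
  fail(11) 'aeb': from fail(10)=1 chase 'b': 1→0 ⇒ 18;  out=∅∪out(18)=∅
  fail(17) 'cca': from fail(16)=5 chase 'a': 5→0 ⇒ 9;  out={6}∪out(9)={6}
  fail(4) 'eebe': from fail(3)=18 chase 'e': 18→0 ⇒ 1;  out={0}∪out(1)={0,4}
  fail(8) 'cbbd': from fail(7)=18 chase 'd': 18 ⇒ 19;  out={1}∪out(19)={1,7}
  fail(12) 'aebb': from fail(11)=18 chase 'b': 18→0 ⇒ 18;  out=∅∪out(18)=∅
  fail(13) 'aebbd': from fail(12)=18 chase 'd': 18 ⇒ 19;  out={3}∪out(19)={3,7}

Text stream:
pos 0 'd': at 14
pos 1 'c': at 5 (via fail)
pos 2 'b': at 6
pos 3 'b': at 7
pos 4 'd': at 8  ** P1@[1:4],P7@[3:4]
pos 5 'd': at 14 (via fail)
pos 6 'b': at 18 (via fail)
pos 7 'e': at 1 (via fail)  ** P4@[7:7]
pos 8 'e': at 2  ** P4@[8:8]
pos 9 'b': at 3
pos 10 'd': at 19 (via fail)  ** P7@[9:10]
pos 11 'a': at 15 (via fail)  ** P5@[10:11]
pos 12 'e': at 10 (via fail)  ** P2@[11:12],P4@[12:12]
pos 13 'b': at 11
pos 14 'e': at 1 (via fail)  ** P4@[14:14]
pos 15 'e': at 2  ** P4@[15:15]
pos 16 'd': at 14 (via fail)
pos 17 'a': at 15  ** P5@[16:17]
pos 18 'b': at 18 (via fail)
pos 19 'd': at 19  ** P7@[18:19]
pos 20 'b': at 18 (via fail)
pos 21 'd': at 19  ** P7@[20:21]
pos 22 'b': at 18 (via fail)
pos 23 'd': at 19  ** P7@[22:23]
pos 24 'd': at 14 (via fail)
pos 25 'a': at 15  ** P5@[24:25]
pos 26 'b': at 18 (via fail)
pos 27 'c': at 5 (via fail)
pos 28 'c': at 16
pos 29 'a': at 17  ** P6@[27:29]
pos 30 'd': at 14 (via fail)
pos 31 'c': at 5 (via fail)
pos 32 'c': at 16
pos 33 'a': at 17  ** P6@[31:33]
pos 34 'c': at 5 (via fail)
pos 35 'b': at 6
pos 36 'd': at 19 (via fail)  ** P7@[35:36]
pos 37 'b': at 18 (via fail)
pos 38 'd': at 19  ** P7@[37:38]
pos 39 'e': at 1 (via fail)  ** P4@[39:39]
pos 40 'e': at 2  ** P4@[40:40]
pos 41 'a': at 9 (via fail)
pos 42 'a': at 9 (via fail)
pos 43 'b': at 18 (via fail)
pos 44 'a': at 9 (via fail)
pos 45 'e': at 10  ** P2@[44:45],P4@[45:45]
pos 46 'b': at 11
pos 47 'b': at 12
pos 48 'd': at 13  ** P3@[44:48],P7@[47:48]
pos 49 'd': at 14 (via fail)
pos 50 'a': at 15  ** P5@[49:50]
pos 51 'e': at 10 (via fail)  ** P2@[50:51],P4@[51:51]
pos 52 'b': at 11
pos 53 'b': at 12

All matches (sorted): [[4,1],[4,7],[7,4],[8,4],[10,7],[11,5],[12,2],[12,4],[14,4],[15,4],[17,5],[19,7],[21,7],[23,7],[25,5],[29,6],[33,6],[36,7],[38,7],[39,4],[40,4],[45,2],[45,4],[48,3],[48,7],[50,5],[51,2],[51,4]]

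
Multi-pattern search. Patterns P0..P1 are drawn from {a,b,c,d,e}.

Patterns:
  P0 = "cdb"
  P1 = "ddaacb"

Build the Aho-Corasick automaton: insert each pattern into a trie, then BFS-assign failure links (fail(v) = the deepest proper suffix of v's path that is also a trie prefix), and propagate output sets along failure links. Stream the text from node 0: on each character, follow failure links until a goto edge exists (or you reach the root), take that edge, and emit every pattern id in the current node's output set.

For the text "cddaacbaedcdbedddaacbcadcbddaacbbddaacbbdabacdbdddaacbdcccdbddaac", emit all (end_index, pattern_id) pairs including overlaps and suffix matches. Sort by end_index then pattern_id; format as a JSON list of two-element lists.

Build:
Trie nodes:
  n0 'ε': c→1 d→4
  n1 'c': d→2
  n2 'cd': b→3
  n3 'cdb': ·  [P0 ends]
  n4 'd': d→5
  n5 'dd': a→6
  n6 'dda': a→7
  n7 'ddaa': c→8
  n8 'ddaac': b→9
  n9 'ddaacb': ·  [P1 ends]

BFS fail/out derivation:
  fail(1) 'c': from fail(0)=0 chase 'c': 0 ⇒ 0;  out=∅∪out(0)=∅
  fail(4) 'd': from fail(0)=0 chase 'd': 0 ⇒ 0;  out=∅∪out(0)=∅
  fail(2) 'cd': from fail(1)=0 chase 'd': 0 ⇒ 4;  out=∅∪out(4)=∅
  fail(5) 'dd': from fail(4)=0 chase 'd': 0 ⇒ 4;  out=∅∪out(4)=∅
  fail(3) 'cdb': from fail(2)=4 chase 'b': 4→0 ⇒ 0;  out={0}∪out(0)={0}
  fail(6) 'dda': from fail(5)=4 chase 'a': 4→0 ⇒ 0;  out=∅∪out(0)=∅
  fail(7) 'ddaa': from fail(6)=0 chase 'a': 0 ⇒ 0;  out=∅∪out(0)=∅
  fail(8) 'ddaac': from fail(7)=0 chase 'c': 0 ⇒ 1;  out=∅∪out(1)=∅
  fail(9) 'ddaacb': from fail(8)=1 chase 'b': 1→0 ⇒ 0;  out={1}∪out(0)={1}

Scan:
[0] read 'c'  n0⇒n1
[1] read 'd'  n1⇒n2
[2] read 'd'  n2⇒n5 (fail-walked)
[3] read 'a'  n5⇒n6
[4] read 'a'  n6⇒n7
[5] read 'c'  n7⇒n8
[6] read 'b'  n8⇒n9  → match P1@[1:6]
[7] read 'a'  n9⇒n0 (fail-walked)
[8] read 'e'  n0⇒n0
[9] read 'd'  n0⇒n4
[10] read 'c'  n4⇒n1 (fail-walked)
[11] read 'd'  n1⇒n2
[12] read 'b'  n2⇒n3  → match P0@[10:12]
[13] read 'e'  n3⇒n0 (fail-walked)
[14] read 'd'  n0⇒n4
[15] read 'd'  n4⇒n5
[16] read 'd'  n5⇒n5 (fail-walked)
[17] read 'a'  n5⇒n6
[18] read 'a'  n6⇒n7
[19] read 'c'  n7⇒n8
[20] read 'b'  n8⇒n9  → match P1@[15:20]
[21] read 'c'  n9⇒n1 (fail-walked)
[22] read 'a'  n1⇒n0 (fail-walked)
[23] read 'd'  n0⇒n4
[24] read 'c'  n4⇒n1 (fail-walked)
[25] read 'b'  n1⇒n0 (fail-walked)
[26] read 'd'  n0⇒n4
[27] read 'd'  n4⇒n5
[28] read 'a'  n5⇒n6
[29] read 'a'  n6⇒n7
[30] read 'c'  n7⇒n8
[31] read 'b'  n8⇒n9  → match P1@[26:31]
[32] read 'b'  n9⇒n0 (fail-walked)
[33] read 'd'  n0⇒n4
[34] read 'd'  n4⇒n5
[35] read 'a'  n5⇒n6
[36] read 'a'  n6⇒n7
[37] read 'c'  n7⇒n8
[38] read 'b'  n8⇒n9  → match P1@[33:38]
[39] read 'b'  n9⇒n0 (fail-walked)
[40] read 'd'  n0⇒n4
[41] read 'a'  n4⇒n0 (fail-walked)
[42] read 'b'  n0⇒n0
[43] read 'a'  n0⇒n0
[44] read 'c'  n0⇒n1
[45] read 'd'  n1⇒n2
[46] read 'b'  n2⇒n3  → match P0@[44:46]
[47] read 'd'  n3⇒n4 (fail-walked)
[48] read 'd'  n4⇒n5
[49] read 'd'  n5⇒n5 (fail-walked)
[50] read 'a'  n5⇒n6
[51] read 'a'  n6⇒n7
[52] read 'c'  n7⇒n8
[53] read 'b'  n8⇒n9  → match P1@[48:53]
[54] read 'd'  n9⇒n4 (fail-walked)
[55] read 'c'  n4⇒n1 (fail-walked)
[56] read 'c'  n1⇒n1 (fail-walked)
[57] read 'c'  n1⇒n1 (fail-walked)
[58] read 'd'  n1⇒n2
[59] read 'b'  n2⇒n3  → match P0@[57:59]
[60] read 'd'  n3⇒n4 (fail-walked)
[61] read 'd'  n4⇒n5
[62] read 'a'  n5⇒n6
[63] read 'a'  n6⇒n7
[64] read 'c'  n7⇒n8

All matches (sorted): [[6,1],[12,0],[20,1],[31,1],[38,1],[46,0],[53,1],[59,0]]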